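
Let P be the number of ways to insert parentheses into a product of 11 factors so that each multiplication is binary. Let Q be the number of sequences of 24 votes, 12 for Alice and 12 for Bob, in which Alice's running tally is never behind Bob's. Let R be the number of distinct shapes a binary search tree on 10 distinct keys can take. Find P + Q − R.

Ways to associate a product of 11 factors correspond to binary trees on 11 leaves, so the count is C_10. So P = C_10 = 16796.
Reading a vote for the leader as '(' and for the other as ')' turns such a sequence into a balanced string of 12 pairs, so the count is C_12. So Q = C_12 = 208012.
Rooted binary trees with 10 nodes (each child slot possibly empty) number C_10. So R = C_10 = 16796.
P + Q − R = 16796 + 208012 − 16796 = 208012.

208012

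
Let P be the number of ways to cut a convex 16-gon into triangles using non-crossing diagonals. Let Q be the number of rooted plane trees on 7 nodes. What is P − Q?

2674308

The number of triangulations of a 16-gon is the Catalan number C_14 (index = sides − 2). So P = C_14 = 2674440.
A rooted plane tree on 7 nodes has 6 edges, and such trees are counted by C_6. So Q = C_6 = 132.
P − Q = 2674440 − 132 = 2674308.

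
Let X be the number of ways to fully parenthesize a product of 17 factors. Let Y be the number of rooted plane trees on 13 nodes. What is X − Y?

Ways to associate a product of 17 factors correspond to binary trees on 17 leaves, so the count is C_16. So X = C_16 = 35357670.
A rooted plane tree on 13 nodes has 12 edges, and such trees are counted by C_12. So Y = C_12 = 208012.
X − Y = 35357670 − 208012 = 35149658.

35149658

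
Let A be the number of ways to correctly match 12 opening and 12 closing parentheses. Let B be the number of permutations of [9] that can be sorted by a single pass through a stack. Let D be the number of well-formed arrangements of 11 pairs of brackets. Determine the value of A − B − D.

144364

With 12 pairs the number of balanced bracket strings is the Catalan number C_12. So A = C_12 = 208012.
Stack-sortable permutations are exactly the 231-avoiding ones, counted by C_n; here n = 9. So B = C_9 = 4862.
Balanced strings of n pairs of brackets are counted by C_n; here n = 11. So D = C_11 = 58786.
A − B − D = 208012 − 4862 − 58786 = 144364.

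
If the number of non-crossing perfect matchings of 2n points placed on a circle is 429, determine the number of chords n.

Non-crossing pairings of 2n points on a circle are counted by C_n. The Catalan number equal to 429 is C_7.

7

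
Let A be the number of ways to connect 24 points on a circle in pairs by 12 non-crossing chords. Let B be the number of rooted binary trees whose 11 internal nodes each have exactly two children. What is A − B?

Pairing 24 circle points by 12 non-crossing chords gives C_12 matchings. So A = C_12 = 208012.
Full binary trees with n internal nodes are counted by C_n; here n = 11. So B = C_11 = 58786.
A − B = 208012 − 58786 = 149226.

149226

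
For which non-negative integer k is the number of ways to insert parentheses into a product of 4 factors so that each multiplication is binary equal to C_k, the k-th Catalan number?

Ways to associate a product of 4 factors correspond to binary trees on 4 leaves, so the count is C_3.

3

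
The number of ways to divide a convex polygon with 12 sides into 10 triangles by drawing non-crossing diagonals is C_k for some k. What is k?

A convex 12-gon is triangulated into 10 triangles, and the number of such triangulations is the Catalan number C_{12−2} = C_10.

10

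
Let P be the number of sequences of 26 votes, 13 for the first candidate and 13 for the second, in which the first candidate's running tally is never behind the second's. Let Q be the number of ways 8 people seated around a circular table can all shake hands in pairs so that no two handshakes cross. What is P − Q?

742886

Reading a vote for the leader as '(' and for the other as ')' turns such a sequence into a balanced string of 13 pairs, so the count is C_13. So P = C_13 = 742900.
Non-crossing handshake pairings of 2n people are counted by C_n; 8 people gives n = 4. So Q = C_4 = 14.
P − Q = 742900 − 14 = 742886.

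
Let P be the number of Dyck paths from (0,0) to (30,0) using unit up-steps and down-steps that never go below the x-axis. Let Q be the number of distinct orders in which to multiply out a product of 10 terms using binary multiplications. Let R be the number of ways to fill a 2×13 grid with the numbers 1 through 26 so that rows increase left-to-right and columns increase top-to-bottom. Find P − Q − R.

8947083

Paths of 15 up- and 15 down-steps that never dip below the axis are Dyck paths; their count is C_15. So P = C_15 = 9694845.
Parenthesizations of m factors correspond to full binary trees with m leaves, counted by C_{m−1}; m = 10 gives C_9. So Q = C_9 = 4862.
By the hook-length formula (or a Dyck-path bijection), SYT of shape 2×13 number C_13. So R = C_13 = 742900.
P − Q − R = 9694845 − 4862 − 742900 = 8947083.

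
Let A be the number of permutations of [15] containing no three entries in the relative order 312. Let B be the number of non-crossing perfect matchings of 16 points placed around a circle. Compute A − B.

For any fixed pattern of length 3, the pattern-avoiding permutations of [15] number C_15. So A = C_15 = 9694845.
Pairing 16 circle points by 8 non-crossing chords gives C_8 matchings. So B = C_8 = 1430.
A − B = 9694845 − 1430 = 9693415.

9693415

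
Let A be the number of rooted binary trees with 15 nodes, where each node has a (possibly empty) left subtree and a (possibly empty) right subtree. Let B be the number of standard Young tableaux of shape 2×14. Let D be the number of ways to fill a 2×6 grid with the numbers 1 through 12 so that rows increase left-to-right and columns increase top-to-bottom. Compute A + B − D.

12369153

There are C_n binary search tree shapes on n keys; with n = 15 that is C_15. So A = C_15 = 9694845.
Standard Young tableaux of shape 2×n are counted by C_n; here n = 14. So B = C_14 = 2674440.
Standard Young tableaux of shape 2×n are counted by C_n; here n = 6. So D = C_6 = 132.
A + B − D = 9694845 + 2674440 − 132 = 12369153.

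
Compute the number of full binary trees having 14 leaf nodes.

742900

A full binary tree with L leaves has L−1 internal nodes and is counted by C_{L−1}; L = 14 gives C_13.
C_13 = C_12 · 2(2·12+1)/(12+2) = 208012 · 50/14 = 742900.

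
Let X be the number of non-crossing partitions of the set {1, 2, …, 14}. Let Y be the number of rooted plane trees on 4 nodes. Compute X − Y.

The non-crossing partitions of [14] form a lattice of size C_14. So X = C_14 = 2674440.
A rooted plane tree on 4 nodes has 3 edges, and such trees are counted by C_3. So Y = C_3 = 5.
X − Y = 2674440 − 5 = 2674435.

2674435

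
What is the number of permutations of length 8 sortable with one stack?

1430

By Knuth's characterisation, the stack-sortable permutations of length 8 are the 231-avoiders, numbering C_8.
C_8 = 1430.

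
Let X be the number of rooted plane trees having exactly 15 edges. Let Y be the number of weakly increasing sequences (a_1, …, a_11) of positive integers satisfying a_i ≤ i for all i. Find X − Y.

9636059

Rooted ordered trees with n edges are counted by C_n; here n = 15. So X = C_15 = 9694845.
Weakly increasing sequences with a_i ≤ i biject with Dyck paths of semilength 11, so there are C_11. So Y = C_11 = 58786.
X − Y = 9694845 − 58786 = 9636059.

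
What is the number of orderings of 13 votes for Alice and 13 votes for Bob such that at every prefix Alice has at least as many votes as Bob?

Ballot sequences with n votes each where one side never trails are Dyck words, counted by C_n; here n = 13.
C_13 = C(26,13)/14 = 10400600/14 = 742900.

742900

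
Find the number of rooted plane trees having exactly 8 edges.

1430

A rooted plane tree with 8 edges has 9 nodes, and the count is C_8.
C_8 = C(16,8)/9 = 12870/9 = 1430.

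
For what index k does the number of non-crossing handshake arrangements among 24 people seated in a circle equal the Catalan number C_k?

Non-crossing handshake pairings of 2n people are counted by C_n; 24 people gives n = 12.

12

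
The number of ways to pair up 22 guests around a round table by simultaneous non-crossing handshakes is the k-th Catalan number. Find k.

11

With 22 = 2·11 people, non-crossing handshake pairings are non-crossing perfect matchings on a circle, counted by C_11.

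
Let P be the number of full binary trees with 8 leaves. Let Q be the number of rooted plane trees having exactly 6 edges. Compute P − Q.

A full binary tree with L leaves has L−1 internal nodes and is counted by C_{L−1}; L = 8 gives C_7. So P = C_7 = 429.
Rooted ordered trees with n edges are counted by C_n; here n = 6. So Q = C_6 = 132.
P − Q = 429 − 132 = 297.

297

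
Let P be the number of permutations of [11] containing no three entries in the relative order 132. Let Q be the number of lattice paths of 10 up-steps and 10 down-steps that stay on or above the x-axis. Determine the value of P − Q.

41990

Permutations of [n] avoiding any single length-3 pattern are counted by C_n; here n = 11. So P = C_11 = 58786.
A Dyck path with 10 up-steps and 10 down-steps has semilength 10, so there are C_10 of them. So Q = C_10 = 16796.
P − Q = 58786 − 16796 = 41990.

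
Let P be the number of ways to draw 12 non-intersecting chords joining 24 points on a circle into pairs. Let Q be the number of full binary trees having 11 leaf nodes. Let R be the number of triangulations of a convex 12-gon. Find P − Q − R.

Pairing 24 circle points by 12 non-crossing chords gives C_12 matchings. So P = C_12 = 208012.
A full binary tree with L leaves has L−1 internal nodes and is counted by C_{L−1}; L = 11 gives C_10. So Q = C_10 = 16796.
Triangulations of a convex m-gon are counted by C_{m−2}; with m = 12 this is C_10. So R = C_10 = 16796.
P − Q − R = 208012 − 16796 − 16796 = 174420.

174420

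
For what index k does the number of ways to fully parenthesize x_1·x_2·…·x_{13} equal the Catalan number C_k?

Parenthesizations of m factors correspond to full binary trees with m leaves, counted by C_{m−1}; m = 13 gives C_12.

12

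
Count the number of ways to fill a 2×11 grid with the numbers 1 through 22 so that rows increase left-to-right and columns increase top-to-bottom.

58786

Standard Young tableaux of shape 2×n are counted by C_n; here n = 11.
C_11 = 58786.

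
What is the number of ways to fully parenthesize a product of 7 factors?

Ways to associate a product of 7 factors correspond to binary trees on 7 leaves, so the count is C_6.
C_6 = C(12,6)/7 = 924/7 = 132.

132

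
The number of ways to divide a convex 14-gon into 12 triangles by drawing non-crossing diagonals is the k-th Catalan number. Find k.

12

A convex 14-gon is triangulated into 12 triangles, and the number of such triangulations is the Catalan number C_{14−2} = C_12.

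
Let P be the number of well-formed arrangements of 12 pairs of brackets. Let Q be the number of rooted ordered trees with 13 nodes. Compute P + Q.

416024

A balanced arrangement of 12 bracket pairs is a Dyck word of semilength 12, so the count is C_12. So P = C_12 = 208012.
Rooted ordered (plane) trees on m nodes have m−1 edges and are counted by C_{m−1}; m = 13 gives C_12. So Q = C_12 = 208012.
P + Q = 208012 + 208012 = 416024.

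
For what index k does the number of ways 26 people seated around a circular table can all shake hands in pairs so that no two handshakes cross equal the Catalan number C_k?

13

Non-crossing handshake pairings of 2n people are counted by C_n; 26 people gives n = 13.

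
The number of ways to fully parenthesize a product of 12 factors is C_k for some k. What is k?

Bracketing 12 factors into binary products is counted by C_{12−1} = C_11.

11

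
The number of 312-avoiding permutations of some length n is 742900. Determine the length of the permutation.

13

Permutations of [n] avoiding a fixed length-3 pattern are counted by C_n. The Catalan number equal to 742900 is C_13.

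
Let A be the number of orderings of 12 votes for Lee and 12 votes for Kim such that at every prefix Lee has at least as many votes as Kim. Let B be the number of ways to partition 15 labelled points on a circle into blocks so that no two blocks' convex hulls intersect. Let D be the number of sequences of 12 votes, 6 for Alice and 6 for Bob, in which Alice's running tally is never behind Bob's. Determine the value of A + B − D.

9902725

Ballot sequences with n votes each where one side never trails are Dyck words, counted by C_n; here n = 12. So A = C_12 = 208012.
The non-crossing partitions of [15] form a lattice of size C_15. So B = C_15 = 9694845.
Ballot sequences with n votes each where one side never trails are Dyck words, counted by C_n; here n = 6. So D = C_6 = 132.
A + B − D = 208012 + 9694845 − 132 = 9902725.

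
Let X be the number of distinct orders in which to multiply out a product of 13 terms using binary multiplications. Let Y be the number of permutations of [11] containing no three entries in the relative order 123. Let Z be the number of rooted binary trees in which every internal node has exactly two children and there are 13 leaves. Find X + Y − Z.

58786

Parenthesizations of m factors correspond to full binary trees with m leaves, counted by C_{m−1}; m = 13 gives C_12. So X = C_12 = 208012.
Permutations of [n] avoiding any single length-3 pattern are counted by C_n; here n = 11. So Y = C_11 = 58786.
Full binary trees with 13 leaves have 13−1 = 12 internal nodes, so there are C_12 of them. So Z = C_12 = 208012.
X + Y − Z = 208012 + 58786 − 208012 = 58786.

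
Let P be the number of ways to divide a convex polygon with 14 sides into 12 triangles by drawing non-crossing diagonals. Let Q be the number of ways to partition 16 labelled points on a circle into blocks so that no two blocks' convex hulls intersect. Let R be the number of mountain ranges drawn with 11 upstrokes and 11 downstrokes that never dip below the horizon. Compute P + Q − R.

Triangulations of a convex m-gon are counted by C_{m−2}; with m = 14 this is C_12. So P = C_12 = 208012.
Non-crossing partitions of an n-element set are counted by C_n; here n = 16. So Q = C_16 = 35357670.
Dyck paths of semilength n (length 2n) are counted by C_n; here n = 11. So R = C_11 = 58786.
P + Q − R = 208012 + 35357670 − 58786 = 35506896.

35506896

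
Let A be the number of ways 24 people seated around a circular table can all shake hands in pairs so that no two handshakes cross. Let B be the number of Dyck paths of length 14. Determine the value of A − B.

207583

With 24 = 2·12 people, non-crossing handshake pairings are non-crossing perfect matchings on a circle, counted by C_12. So A = C_12 = 208012.
Paths of 7 up- and 7 down-steps that never dip below the axis are Dyck paths; their count is C_7. So B = C_7 = 429.
A − B = 208012 − 429 = 207583.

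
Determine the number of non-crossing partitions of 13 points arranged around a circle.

742900

Non-crossing partitions of an n-element set are counted by C_n; here n = 13.
C_13 = C(26,13)/14 = 10400600/14 = 742900.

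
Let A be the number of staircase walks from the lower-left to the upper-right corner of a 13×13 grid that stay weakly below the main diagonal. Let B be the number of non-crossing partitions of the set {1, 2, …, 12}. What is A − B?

534888

Monotone paths in an n×n grid that stay weakly below the diagonal are counted by C_n; here n = 13. So A = C_13 = 742900.
Non-crossing partitions of an n-element set are counted by C_n; here n = 12. So B = C_12 = 208012.
A − B = 742900 − 208012 = 534888.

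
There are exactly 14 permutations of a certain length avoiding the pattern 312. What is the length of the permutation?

Permutations of [n] avoiding a fixed length-3 pattern are counted by C_n; 14 = C_4.

4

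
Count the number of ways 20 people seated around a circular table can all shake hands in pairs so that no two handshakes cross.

16796

With 20 = 2·10 people, non-crossing handshake pairings are non-crossing perfect matchings on a circle, counted by C_10.
C_10 = C_9 · 2(2·9+1)/(9+2) = 4862 · 38/11 = 16796.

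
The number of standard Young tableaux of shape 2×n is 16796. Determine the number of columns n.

Standard Young tableaux of shape 2×n are counted by C_n. Since C_10 = 16796, the index is 10.

10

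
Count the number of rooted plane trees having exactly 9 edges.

4862

A rooted plane tree with 9 edges has 10 nodes, and the count is C_9.
C_9 = 4862.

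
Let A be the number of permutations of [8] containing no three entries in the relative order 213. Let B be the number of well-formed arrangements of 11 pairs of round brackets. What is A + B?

60216

For any fixed pattern of length 3, the pattern-avoiding permutations of [8] number C_8. So A = C_8 = 1430.
With 11 pairs the number of balanced bracket strings is the Catalan number C_11. So B = C_11 = 58786.
A + B = 1430 + 58786 = 60216.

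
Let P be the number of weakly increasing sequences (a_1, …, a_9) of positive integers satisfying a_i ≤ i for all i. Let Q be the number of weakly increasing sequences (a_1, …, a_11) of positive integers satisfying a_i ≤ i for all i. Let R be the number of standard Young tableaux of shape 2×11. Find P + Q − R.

4862

Weakly increasing sequences with a_i ≤ i biject with Dyck paths of semilength 9, so there are C_9. So P = C_9 = 4862.
Weakly increasing sequences with a_i ≤ i biject with Dyck paths of semilength 11, so there are C_11. So Q = C_11 = 58786.
Standard Young tableaux of shape 2×n are counted by C_n; here n = 11. So R = C_11 = 58786.
P + Q − R = 4862 + 58786 − 58786 = 4862.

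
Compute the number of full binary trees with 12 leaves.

Full binary trees with 12 leaves have 12−1 = 11 internal nodes, so there are C_11 of them.
C_11 = C(22,11)/12 = 705432/12 = 58786.

58786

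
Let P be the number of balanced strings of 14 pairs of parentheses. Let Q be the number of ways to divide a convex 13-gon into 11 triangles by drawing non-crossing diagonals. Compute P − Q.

With 14 pairs the number of balanced bracket strings is the Catalan number C_14. So P = C_14 = 2674440.
The number of triangulations of a 13-gon is the Catalan number C_11 (index = sides − 2). So Q = C_11 = 58786.
P − Q = 2674440 − 58786 = 2615654.

2615654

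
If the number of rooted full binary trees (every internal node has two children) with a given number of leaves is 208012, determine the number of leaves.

Full binary trees with L leaves are counted by C_{L−1}. The Catalan number equal to 208012 is C_12.
So the index is 12, and the number of leaves is 12 + 1 = 13.

13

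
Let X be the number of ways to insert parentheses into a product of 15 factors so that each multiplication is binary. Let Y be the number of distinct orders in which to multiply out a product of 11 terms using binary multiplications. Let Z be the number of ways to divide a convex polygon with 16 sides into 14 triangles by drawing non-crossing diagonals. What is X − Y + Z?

5332084

Parenthesizations of m factors correspond to full binary trees with m leaves, counted by C_{m−1}; m = 15 gives C_14. So X = C_14 = 2674440.
Bracketing 11 factors into binary products is counted by C_{11−1} = C_10. So Y = C_10 = 16796.
Triangulations of a convex m-gon are counted by C_{m−2}; with m = 16 this is C_14. So Z = C_14 = 2674440.
X − Y + Z = 2674440 − 16796 + 2674440 = 5332084.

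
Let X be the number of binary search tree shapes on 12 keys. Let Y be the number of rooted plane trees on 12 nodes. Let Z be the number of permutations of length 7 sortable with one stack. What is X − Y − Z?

148797

Binary trees (left/right distinguished) on n nodes are counted by C_n; here n = 12. So X = C_12 = 208012.
Rooted ordered (plane) trees on m nodes have m−1 edges and are counted by C_{m−1}; m = 12 gives C_11. So Y = C_11 = 58786.
By Knuth's characterisation, the stack-sortable permutations of length 7 are the 231-avoiders, numbering C_7. So Z = C_7 = 429.
X − Y − Z = 208012 − 58786 − 429 = 148797.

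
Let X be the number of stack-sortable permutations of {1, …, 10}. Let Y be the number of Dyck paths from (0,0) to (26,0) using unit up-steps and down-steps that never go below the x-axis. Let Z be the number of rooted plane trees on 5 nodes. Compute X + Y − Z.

759682

By Knuth's characterisation, the stack-sortable permutations of length 10 are the 231-avoiders, numbering C_10. So X = C_10 = 16796.
Paths of 13 up- and 13 down-steps that never dip below the axis are Dyck paths; their count is C_13. So Y = C_13 = 742900.
Rooted ordered (plane) trees on m nodes have m−1 edges and are counted by C_{m−1}; m = 5 gives C_4. So Z = C_4 = 14.
X + Y − Z = 16796 + 742900 − 14 = 759682.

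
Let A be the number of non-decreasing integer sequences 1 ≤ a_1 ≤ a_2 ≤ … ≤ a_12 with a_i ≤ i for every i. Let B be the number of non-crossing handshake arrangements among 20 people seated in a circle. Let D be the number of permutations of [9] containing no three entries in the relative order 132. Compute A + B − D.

219946

Weakly increasing sequences with a_i ≤ i biject with Dyck paths of semilength 12, so there are C_12. So A = C_12 = 208012.
Non-crossing handshake pairings of 2n people are counted by C_n; 20 people gives n = 10. So B = C_10 = 16796.
For any fixed pattern of length 3, the pattern-avoiding permutations of [9] number C_9. So D = C_9 = 4862.
A + B − D = 208012 + 16796 − 4862 = 219946.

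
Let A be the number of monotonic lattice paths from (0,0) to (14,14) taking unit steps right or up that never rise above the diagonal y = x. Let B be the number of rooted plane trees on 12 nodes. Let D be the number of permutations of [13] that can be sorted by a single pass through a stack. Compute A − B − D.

1872754

Sub-diagonal monotone paths from (0,0) to (14,14) biject with Dyck paths of semilength 14, giving C_14. So A = C_14 = 2674440.
A rooted plane tree on 12 nodes has 11 edges, and such trees are counted by C_11. So B = C_11 = 58786.
By Knuth's characterisation, the stack-sortable permutations of length 13 are the 231-avoiders, numbering C_13. So D = C_13 = 742900.
A − B − D = 2674440 − 58786 − 742900 = 1872754.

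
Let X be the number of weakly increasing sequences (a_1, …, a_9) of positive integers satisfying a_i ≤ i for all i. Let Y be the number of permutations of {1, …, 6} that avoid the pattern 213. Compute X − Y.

Weakly increasing sequences with a_i ≤ i biject with Dyck paths of semilength 9, so there are C_9. So X = C_9 = 4862.
Permutations of [n] avoiding any single length-3 pattern are counted by C_n; here n = 6. So Y = C_6 = 132.
X − Y = 4862 − 132 = 4730.

4730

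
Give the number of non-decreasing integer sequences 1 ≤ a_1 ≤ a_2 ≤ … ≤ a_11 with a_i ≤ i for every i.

58786

Weakly increasing sequences with a_i ≤ i biject with Dyck paths of semilength 11, so there are C_11.
C_11 = 58786.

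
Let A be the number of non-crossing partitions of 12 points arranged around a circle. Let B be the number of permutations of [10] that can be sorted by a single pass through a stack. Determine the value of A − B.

191216

Non-crossing partitions of an n-element set are counted by C_n; here n = 12. So A = C_12 = 208012.
By Knuth's characterisation, the stack-sortable permutations of length 10 are the 231-avoiders, numbering C_10. So B = C_10 = 16796.
A − B = 208012 − 16796 = 191216.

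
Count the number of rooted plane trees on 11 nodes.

16796

A rooted plane tree on 11 nodes has 10 edges, and such trees are counted by C_10.
C_10 = C_9 · 2(2·9+1)/(9+2) = 4862 · 38/11 = 16796.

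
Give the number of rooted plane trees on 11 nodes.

Rooted ordered (plane) trees on m nodes have m−1 edges and are counted by C_{m−1}; m = 11 gives C_10.
C_10 = C(20,10)/11 = 184756/11 = 16796.

16796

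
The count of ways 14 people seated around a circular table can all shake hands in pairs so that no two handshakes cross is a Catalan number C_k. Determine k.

Non-crossing handshake pairings of 2n people are counted by C_n; 14 people gives n = 7.

7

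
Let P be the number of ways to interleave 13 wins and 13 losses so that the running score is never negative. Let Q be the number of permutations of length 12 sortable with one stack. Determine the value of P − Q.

Ballot sequences with n votes each where one side never trails are Dyck words, counted by C_n; here n = 13. So P = C_13 = 742900.
Stack-sortable permutations are exactly the 231-avoiding ones, counted by C_n; here n = 12. So Q = C_12 = 208012.
P − Q = 742900 − 208012 = 534888.

534888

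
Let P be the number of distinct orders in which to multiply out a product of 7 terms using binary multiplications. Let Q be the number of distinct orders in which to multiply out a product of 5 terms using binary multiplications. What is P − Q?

118

Parenthesizations of m factors correspond to full binary trees with m leaves, counted by C_{m−1}; m = 7 gives C_6. So P = C_6 = 132.
Ways to associate a product of 5 factors correspond to binary trees on 5 leaves, so the count is C_4. So Q = C_4 = 14.
P − Q = 132 − 14 = 118.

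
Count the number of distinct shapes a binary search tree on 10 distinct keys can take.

16796

Rooted binary trees with 10 nodes (each child slot possibly empty) number C_10.
C_10 = C(20,10)/11 = 184756/11 = 16796.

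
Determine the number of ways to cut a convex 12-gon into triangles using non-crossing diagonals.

16796

The number of triangulations of a 12-gon is the Catalan number C_10 (index = sides − 2).
C_10 = C(20,10)/11 = 184756/11 = 16796.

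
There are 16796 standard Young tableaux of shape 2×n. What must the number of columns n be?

10

Standard Young tableaux of shape 2×n are counted by C_n. Since C_10 = 16796, the index is 10.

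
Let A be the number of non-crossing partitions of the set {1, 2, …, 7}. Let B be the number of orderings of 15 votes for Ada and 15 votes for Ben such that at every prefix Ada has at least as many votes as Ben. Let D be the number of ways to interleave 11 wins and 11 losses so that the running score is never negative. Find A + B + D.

Non-crossing partitions of an n-element set are counted by C_n; here n = 7. So A = C_7 = 429.
Ballot sequences with n votes each where one side never trails are Dyck words, counted by C_n; here n = 15. So B = C_15 = 9694845.
Reading a vote for the leader as '(' and for the other as ')' turns such a sequence into a balanced string of 11 pairs, so the count is C_11. So D = C_11 = 58786.
A + B + D = 429 + 9694845 + 58786 = 9754060.

9754060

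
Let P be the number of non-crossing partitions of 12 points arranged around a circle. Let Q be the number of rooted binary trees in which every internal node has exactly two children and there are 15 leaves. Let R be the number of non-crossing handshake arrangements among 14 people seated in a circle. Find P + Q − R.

Non-crossing partitions of an n-element set are counted by C_n; here n = 12. So P = C_12 = 208012.
A full binary tree with L leaves has L−1 internal nodes and is counted by C_{L−1}; L = 15 gives C_14. So Q = C_14 = 2674440.
With 14 = 2·7 people, non-crossing handshake pairings are non-crossing perfect matchings on a circle, counted by C_7. So R = C_7 = 429.
P + Q − R = 208012 + 2674440 − 429 = 2882023.

2882023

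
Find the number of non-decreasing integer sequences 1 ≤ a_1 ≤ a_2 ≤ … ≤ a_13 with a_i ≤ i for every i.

742900

Weakly increasing sequences with a_i ≤ i biject with Dyck paths of semilength 13, so there are C_13.
C_13 = C(26,13)/14 = 10400600/14 = 742900.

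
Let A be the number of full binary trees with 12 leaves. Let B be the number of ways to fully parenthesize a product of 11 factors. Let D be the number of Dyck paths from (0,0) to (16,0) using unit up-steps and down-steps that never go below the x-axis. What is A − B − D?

40560

A full binary tree with L leaves has L−1 internal nodes and is counted by C_{L−1}; L = 12 gives C_11. So A = C_11 = 58786.
Parenthesizations of m factors correspond to full binary trees with m leaves, counted by C_{m−1}; m = 11 gives C_10. So B = C_10 = 16796.
Dyck paths of semilength n (length 2n) are counted by C_n; here n = 8. So D = C_8 = 1430.
A − B − D = 58786 − 16796 − 1430 = 40560.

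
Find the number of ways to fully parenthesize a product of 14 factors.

Bracketing 14 factors into binary products is counted by C_{14−1} = C_13.
C_13 = C(26,13)/14 = 10400600/14 = 742900.

742900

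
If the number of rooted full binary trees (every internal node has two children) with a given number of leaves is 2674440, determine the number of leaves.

Full binary trees with L leaves are counted by C_{L−1}. Since C_14 = 2674440, the index is 14.
So the index is 14, and the number of leaves is 14 + 1 = 15.

15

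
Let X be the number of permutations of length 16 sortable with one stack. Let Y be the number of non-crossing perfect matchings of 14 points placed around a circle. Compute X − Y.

35357241

Stack-sortable permutations are exactly the 231-avoiding ones, counted by C_n; here n = 16. So X = C_16 = 35357670.
Non-crossing perfect matchings of 2n points on a circle are counted by C_n; with 14 points, n = 7. So Y = C_7 = 429.
X − Y = 35357670 − 429 = 35357241.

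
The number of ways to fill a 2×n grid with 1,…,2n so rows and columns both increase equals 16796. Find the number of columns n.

Standard Young tableaux of shape 2×n are counted by C_n, and C_10 = 16796.

10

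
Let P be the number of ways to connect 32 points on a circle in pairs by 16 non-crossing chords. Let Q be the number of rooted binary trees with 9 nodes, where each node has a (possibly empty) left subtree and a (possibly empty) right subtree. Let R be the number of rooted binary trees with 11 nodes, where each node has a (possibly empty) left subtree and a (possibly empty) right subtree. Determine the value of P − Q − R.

Non-crossing perfect matchings of 2n points on a circle are counted by C_n; with 32 points, n = 16. So P = C_16 = 35357670.
Rooted binary trees with 9 nodes (each child slot possibly empty) number C_9. So Q = C_9 = 4862.
Binary trees (left/right distinguished) on n nodes are counted by C_n; here n = 11. So R = C_11 = 58786.
P − Q − R = 35357670 − 4862 − 58786 = 35294022.

35294022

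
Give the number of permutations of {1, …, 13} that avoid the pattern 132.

For any fixed pattern of length 3, the pattern-avoiding permutations of [13] number C_13.
C_13 = 742900.

742900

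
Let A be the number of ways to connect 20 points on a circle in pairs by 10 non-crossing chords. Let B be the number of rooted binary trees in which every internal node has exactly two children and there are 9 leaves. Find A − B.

15366

Pairing 20 circle points by 10 non-crossing chords gives C_10 matchings. So A = C_10 = 16796.
A full binary tree with L leaves has L−1 internal nodes and is counted by C_{L−1}; L = 9 gives C_8. So B = C_8 = 1430.
A − B = 16796 − 1430 = 15366.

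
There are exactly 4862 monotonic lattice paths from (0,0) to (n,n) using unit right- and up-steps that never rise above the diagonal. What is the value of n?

Such diagonal-avoiding paths in an n×n grid are counted by C_n. Since C_9 = 4862, the index is 9.

9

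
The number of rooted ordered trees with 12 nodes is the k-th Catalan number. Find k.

11

Rooted ordered (plane) trees on m nodes have m−1 edges and are counted by C_{m−1}; m = 12 gives C_11.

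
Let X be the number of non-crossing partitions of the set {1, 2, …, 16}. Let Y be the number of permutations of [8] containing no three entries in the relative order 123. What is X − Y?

35356240

The non-crossing partitions of [16] form a lattice of size C_16. So X = C_16 = 35357670.
For any fixed pattern of length 3, the pattern-avoiding permutations of [8] number C_8. So Y = C_8 = 1430.
X − Y = 35357670 − 1430 = 35356240.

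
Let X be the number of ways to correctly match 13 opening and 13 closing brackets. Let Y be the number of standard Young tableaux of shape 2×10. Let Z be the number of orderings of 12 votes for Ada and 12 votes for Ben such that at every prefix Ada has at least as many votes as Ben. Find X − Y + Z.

Balanced strings of n pairs of brackets are counted by C_n; here n = 13. So X = C_13 = 742900.
Standard Young tableaux of shape 2×n are counted by C_n; here n = 10. So Y = C_10 = 16796.
Ballot sequences with n votes each where one side never trails are Dyck words, counted by C_n; here n = 12. So Z = C_12 = 208012.
X − Y + Z = 742900 − 16796 + 208012 = 934116.

934116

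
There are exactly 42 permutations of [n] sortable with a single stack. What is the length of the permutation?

Stack-sortable permutations of [n] are counted by C_n; 42 = C_5.

5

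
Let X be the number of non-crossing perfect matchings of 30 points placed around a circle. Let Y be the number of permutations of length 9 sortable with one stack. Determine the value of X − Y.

Non-crossing perfect matchings of 2n points on a circle are counted by C_n; with 30 points, n = 15. So X = C_15 = 9694845.
By Knuth's characterisation, the stack-sortable permutations of length 9 are the 231-avoiders, numbering C_9. So Y = C_9 = 4862.
X − Y = 9694845 − 4862 = 9689983.

9689983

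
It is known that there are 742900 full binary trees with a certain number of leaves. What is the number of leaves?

14

Full binary trees with L leaves are counted by C_{L−1}. The Catalan number equal to 742900 is C_13.
So the index is 13, and the number of leaves is 13 + 1 = 14.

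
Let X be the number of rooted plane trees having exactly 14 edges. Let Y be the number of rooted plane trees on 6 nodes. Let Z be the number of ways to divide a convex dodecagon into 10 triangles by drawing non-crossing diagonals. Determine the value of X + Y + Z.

2691278

A rooted plane tree with 14 edges has 15 nodes, and the count is C_14. So X = C_14 = 2674440.
A rooted plane tree on 6 nodes has 5 edges, and such trees are counted by C_5. So Y = C_5 = 42.
A convex 12-gon is triangulated into 10 triangles, and the number of such triangulations is the Catalan number C_{12−2} = C_10. So Z = C_10 = 16796.
X + Y + Z = 2674440 + 42 + 16796 = 2691278.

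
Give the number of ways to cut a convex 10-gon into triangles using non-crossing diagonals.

Triangulations of a convex m-gon are counted by C_{m−2}; with m = 10 this is C_8.
C_8 = C_7 · 2(2·7+1)/(7+2) = 429 · 30/9 = 1430.

1430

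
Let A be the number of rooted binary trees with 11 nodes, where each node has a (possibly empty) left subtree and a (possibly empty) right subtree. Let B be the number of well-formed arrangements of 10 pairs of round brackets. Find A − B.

41990

Rooted binary trees with 11 nodes (each child slot possibly empty) number C_11. So A = C_11 = 58786.
Balanced strings of n pairs of brackets are counted by C_n; here n = 10. So B = C_10 = 16796.
A − B = 58786 − 16796 = 41990.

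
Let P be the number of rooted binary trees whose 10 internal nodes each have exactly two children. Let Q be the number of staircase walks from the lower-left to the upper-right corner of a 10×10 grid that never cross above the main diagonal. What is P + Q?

33592

Full binary trees with n internal nodes are counted by C_n; here n = 10. So P = C_10 = 16796.
Monotone paths in an n×n grid that stay weakly below the diagonal are counted by C_n; here n = 10. So Q = C_10 = 16796.
P + Q = 16796 + 16796 = 33592.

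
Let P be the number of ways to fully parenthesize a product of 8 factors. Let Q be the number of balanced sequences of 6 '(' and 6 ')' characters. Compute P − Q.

Parenthesizations of m factors correspond to full binary trees with m leaves, counted by C_{m−1}; m = 8 gives C_7. So P = C_7 = 429.
With 6 pairs the number of balanced bracket strings is the Catalan number C_6. So Q = C_6 = 132.
P − Q = 429 − 132 = 297.

297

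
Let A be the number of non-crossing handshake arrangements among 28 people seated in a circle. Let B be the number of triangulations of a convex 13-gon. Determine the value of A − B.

2615654

Non-crossing handshake pairings of 2n people are counted by C_n; 28 people gives n = 14. So A = C_14 = 2674440.
A convex 13-gon is triangulated into 11 triangles, and the number of such triangulations is the Catalan number C_{13−2} = C_11. So B = C_11 = 58786.
A − B = 2674440 − 58786 = 2615654.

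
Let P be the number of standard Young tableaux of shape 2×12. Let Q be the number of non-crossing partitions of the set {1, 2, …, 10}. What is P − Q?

191216

By the hook-length formula (or a Dyck-path bijection), SYT of shape 2×12 number C_12. So P = C_12 = 208012.
The non-crossing partitions of [10] form a lattice of size C_10. So Q = C_10 = 16796.
P − Q = 208012 − 16796 = 191216.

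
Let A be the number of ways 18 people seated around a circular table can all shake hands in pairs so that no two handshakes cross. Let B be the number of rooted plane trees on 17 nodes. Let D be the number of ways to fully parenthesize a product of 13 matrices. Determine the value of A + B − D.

35154520

Non-crossing handshake pairings of 2n people are counted by C_n; 18 people gives n = 9. So A = C_9 = 4862.
Rooted ordered (plane) trees on m nodes have m−1 edges and are counted by C_{m−1}; m = 17 gives C_16. So B = C_16 = 35357670.
Bracketing 13 factors into binary products is counted by C_{13−1} = C_12. So D = C_12 = 208012.
A + B − D = 4862 + 35357670 − 208012 = 35154520.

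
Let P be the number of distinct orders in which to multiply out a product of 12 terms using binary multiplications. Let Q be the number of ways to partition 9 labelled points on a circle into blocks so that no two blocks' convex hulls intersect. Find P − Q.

53924

Bracketing 12 factors into binary products is counted by C_{12−1} = C_11. So P = C_11 = 58786.
The non-crossing partitions of [9] form a lattice of size C_9. So Q = C_9 = 4862.
P − Q = 58786 − 4862 = 53924.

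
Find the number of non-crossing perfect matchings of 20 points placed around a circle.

Pairing 20 circle points by 10 non-crossing chords gives C_10 matchings.
C_10 = C(20,10)/11 = 184756/11 = 16796.

16796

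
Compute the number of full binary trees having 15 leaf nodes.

A full binary tree with L leaves has L−1 internal nodes and is counted by C_{L−1}; L = 15 gives C_14.
C_14 = C(28,14)/15 = 40116600/15 = 2674440.

2674440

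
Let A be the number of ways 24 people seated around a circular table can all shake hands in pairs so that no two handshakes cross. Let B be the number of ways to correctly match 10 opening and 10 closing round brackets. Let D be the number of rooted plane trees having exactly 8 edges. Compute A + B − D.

Non-crossing handshake pairings of 2n people are counted by C_n; 24 people gives n = 12. So A = C_12 = 208012.
Balanced strings of n pairs of brackets are counted by C_n; here n = 10. So B = C_10 = 16796.
A rooted plane tree with 8 edges has 9 nodes, and the count is C_8. So D = C_8 = 1430.
A + B − D = 208012 + 16796 − 1430 = 223378.

223378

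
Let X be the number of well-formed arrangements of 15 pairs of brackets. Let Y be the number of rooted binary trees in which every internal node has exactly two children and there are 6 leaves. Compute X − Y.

9694803

A balanced arrangement of 15 bracket pairs is a Dyck word of semilength 15, so the count is C_15. So X = C_15 = 9694845.
Full binary trees with 6 leaves have 6−1 = 5 internal nodes, so there are C_5 of them. So Y = C_5 = 42.
X − Y = 9694845 − 42 = 9694803.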